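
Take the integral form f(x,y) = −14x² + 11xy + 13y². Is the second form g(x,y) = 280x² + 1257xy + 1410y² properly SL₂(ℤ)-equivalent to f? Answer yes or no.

D₁ = 849, D₂ = 849
river cycle of f (length 34): (13, 15, -12), (-12, 9, 16), (16, 23, -5), (-5, 27, 6), (6, 21, -17), (-17, 13, 10), (10, 27, -3), (-3, 27, 10), (10, 13, -17), (-17, 21, 6), … (24 more)
river cycle of g (length 34): (16, 23, -5), (-5, 27, 6), (6, 21, -17), (-17, 13, 10), (10, 27, -3), (-3, 27, 10), (10, 13, -17), (-17, 21, 6), (6, 27, -5), (-5, 23, 16), … (24 more)
cycles coincide ⇒ equivalent

yes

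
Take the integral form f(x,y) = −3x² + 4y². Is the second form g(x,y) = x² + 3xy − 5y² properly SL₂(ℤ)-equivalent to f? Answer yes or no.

D₁ = 48, D₂ = 29
discriminants differ ⇒ not SL₂(ℤ)-equivalent

no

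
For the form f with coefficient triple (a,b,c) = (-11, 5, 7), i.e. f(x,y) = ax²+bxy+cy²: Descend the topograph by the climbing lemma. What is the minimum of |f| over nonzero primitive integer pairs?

river: ρ → (7,9,-9)
river: ρ → (-9,9,7)
river: ρ → (7,5,-11)
river: ρ → (-11,17,1)
river: ρ → (1,17,-11)
river: ρ → (-11,5,7)
closes: descent 0, river 6
min |a| on river = 1

1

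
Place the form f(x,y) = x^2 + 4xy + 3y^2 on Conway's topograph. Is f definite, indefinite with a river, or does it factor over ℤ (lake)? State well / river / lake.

D = b²−4ac = 4² − 4·1·3 = 4
D = 2² is a perfect square ⇒ form factors over ℤ ⇒ lakes

lake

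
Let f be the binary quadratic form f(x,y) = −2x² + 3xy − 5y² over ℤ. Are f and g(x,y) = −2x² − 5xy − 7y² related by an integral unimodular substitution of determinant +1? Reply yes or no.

D₁ = -31, D₂ = -31
f is negative-definite; reduce −f:
−f: translate: b→1 (≡-3 mod 4), so (2,-3,5)→(2,1,4)
−f: reduced (well bottom): (2,1,4) with a≤c, −a<b≤a
flip sign back: reduced form of f is (-2,-1,-4)
g is negative-definite; reduce −g:
−g: translate: b→1 (≡5 mod 4), so (2,5,7)→(2,1,4)
−g: reduced (well bottom): (2,1,4) with a≤c, −a<b≤a
flip sign back: reduced form of g is (-2,-1,-4)
reduced forms (-2, -1, -4) vs (-2, -1, -4) ⇒ equivalent

yes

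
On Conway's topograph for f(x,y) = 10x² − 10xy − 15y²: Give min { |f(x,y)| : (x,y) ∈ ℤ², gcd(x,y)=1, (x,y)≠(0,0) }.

descent: ρ → (-15,10,10)  [lands on river]
river: ρ → (10,10,-15)
river: ρ → (-15,20,5)
river: ρ → (5,20,-15)
closes: descent 1, river 4
min |a| on river = 5

5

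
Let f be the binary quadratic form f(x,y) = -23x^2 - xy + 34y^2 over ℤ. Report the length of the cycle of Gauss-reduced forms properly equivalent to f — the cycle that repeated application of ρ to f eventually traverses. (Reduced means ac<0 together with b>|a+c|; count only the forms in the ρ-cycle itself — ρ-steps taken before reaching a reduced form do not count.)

D = 3129, ⌊√D⌋ = 55
descent: ρ → (34,1,-23)
descent: ρ → (-23,45,12)  [lands on river]
river: ρ → (12,51,-11)
river: ρ → (-11,37,40)
river: ρ → (40,43,-8)
river: ρ → (-8,53,10)
river: ρ → (10,47,-23)
ρ-cycle length = 6 (tail of 2 descent steps not counted)

6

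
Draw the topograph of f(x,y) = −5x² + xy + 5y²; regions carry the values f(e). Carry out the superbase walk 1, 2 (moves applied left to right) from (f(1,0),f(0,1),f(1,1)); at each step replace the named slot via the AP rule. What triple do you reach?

start (-5,5,1) = (f(1,0),f(0,1),f(1,1))
replace slot 1: 2·(5+1) − (-5) = 17 → (17,5,1)
replace slot 2: 2·(17+1) − 5 = 31 → (17,31,1)

17,31,1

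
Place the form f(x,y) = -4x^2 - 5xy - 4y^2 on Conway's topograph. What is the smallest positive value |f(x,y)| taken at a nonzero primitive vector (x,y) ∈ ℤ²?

translate: b→-3 (≡5 mod 8), so (4,5,4)→(4,-3,3)
flip: (4,-3,3)→(3,3,4)
reduced (well bottom): (3,3,4) with a≤c, −a<b≤a
well minimum |f| = |-3| = 3 (negative-definite)

3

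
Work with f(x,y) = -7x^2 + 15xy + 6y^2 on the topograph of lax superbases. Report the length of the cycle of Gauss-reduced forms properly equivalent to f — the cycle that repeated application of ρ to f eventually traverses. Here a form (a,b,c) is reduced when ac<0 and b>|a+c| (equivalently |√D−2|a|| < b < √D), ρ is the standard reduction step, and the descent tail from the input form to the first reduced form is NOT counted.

D = 393, ⌊√D⌋ = 19
river: ρ → (6,9,-13)
river: ρ → (-13,17,2)
river: ρ → (2,19,-4)
river: ρ → (-4,13,14)
river: ρ → (14,15,-3)
river: ρ → (-3,15,14)
river: ρ → (14,13,-4)
river: ρ → (-4,19,2)
river: ρ → (2,17,-13)
river: ρ → (-13,9,6)
river: ρ → (6,15,-7)
river: ρ → (-7,13,8)
river: ρ → (8,19,-1)
river: ρ → (-1,19,8)
river: ρ → (8,13,-7)
river: ρ → (-7,15,6)
ρ-cycle length = 16 (tail of 0 descent steps not counted)

16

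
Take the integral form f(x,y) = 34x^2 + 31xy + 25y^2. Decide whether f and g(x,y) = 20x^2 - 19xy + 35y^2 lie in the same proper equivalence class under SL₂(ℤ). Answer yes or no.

D₁ = -2439, D₂ = -2439
f: flip: (34,31,25)→(25,-31,34)
f: translate: b→19 (≡-31 mod 50), so (25,-31,34)→(25,19,28)
f: reduced (well bottom): (25,19,28) with a≤c, −a<b≤a
g: reduced (well bottom): (20,-19,35) with a≤c, −a<b≤a
reduced forms (25, 19, 28) vs (20, -19, 35) ⇒ inequivalent

no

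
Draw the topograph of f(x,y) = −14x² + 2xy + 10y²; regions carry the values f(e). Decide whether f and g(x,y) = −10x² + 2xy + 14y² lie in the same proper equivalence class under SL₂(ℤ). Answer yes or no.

D₁ = 564, D₂ = 564
river cycle of f (length 4): (10, 18, -6), (-6, 18, 10), (10, 22, -2), (-2, 22, 10)
river cycle of g (length 4): (-10, 22, 2), (2, 22, -10), (-10, 18, 6), (6, 18, -10)
cycles differ ⇒ inequivalent

no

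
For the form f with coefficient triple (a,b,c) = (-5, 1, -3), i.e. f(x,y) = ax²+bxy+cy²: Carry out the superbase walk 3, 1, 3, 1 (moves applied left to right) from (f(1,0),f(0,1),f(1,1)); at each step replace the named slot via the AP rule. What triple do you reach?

start (-5,-3,-7) = (f(1,0),f(0,1),f(1,1))
replace slot 3: 2·((-5)+(-3)) − (-7) = -9 → (-5,-3,-9)
replace slot 1: 2·((-3)+(-9)) − (-5) = -19 → (-19,-3,-9)
replace slot 3: 2·((-19)+(-3)) − (-9) = -35 → (-19,-3,-35)
replace slot 1: 2·((-3)+(-35)) − (-19) = -57 → (-57,-3,-35)

-57,-3,-35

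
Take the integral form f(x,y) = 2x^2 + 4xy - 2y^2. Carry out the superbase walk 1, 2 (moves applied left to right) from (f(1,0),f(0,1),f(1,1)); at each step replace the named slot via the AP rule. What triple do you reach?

start (2,-2,4) = (f(1,0),f(0,1),f(1,1))
replace slot 1: 2·((-2)+4) − 2 = 2 → (2,-2,4)
replace slot 2: 2·(2+4) − (-2) = 14 → (2,14,4)

2,14,4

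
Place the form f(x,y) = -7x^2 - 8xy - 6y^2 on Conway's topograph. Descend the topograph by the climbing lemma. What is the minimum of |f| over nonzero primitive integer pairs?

translate: b→-6 (≡8 mod 14), so (7,8,6)→(7,-6,5)
flip: (7,-6,5)→(5,6,7)
translate: b→-4 (≡6 mod 10), so (5,6,7)→(5,-4,6)
reduced (well bottom): (5,-4,6) with a≤c, −a<b≤a
well minimum |f| = |-5| = 5 (negative-definite)

5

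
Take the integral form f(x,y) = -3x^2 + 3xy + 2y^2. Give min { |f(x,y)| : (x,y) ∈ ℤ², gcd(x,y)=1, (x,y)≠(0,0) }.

river: ρ → (2,5,-1)
river: ρ → (-1,5,2)
river: ρ → (2,3,-3)
river: ρ → (-3,3,2)
closes: descent 0, river 4
min |a| on river = 1

1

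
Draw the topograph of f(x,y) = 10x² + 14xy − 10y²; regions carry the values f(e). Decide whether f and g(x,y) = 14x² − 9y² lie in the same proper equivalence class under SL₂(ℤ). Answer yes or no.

D₁ = 596, D₂ = 504
discriminants differ ⇒ not SL₂(ℤ)-equivalent

no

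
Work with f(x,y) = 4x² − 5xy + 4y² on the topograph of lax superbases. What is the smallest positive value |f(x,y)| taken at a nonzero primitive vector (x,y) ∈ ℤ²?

translate: b→3 (≡-5 mod 8), so (4,-5,4)→(4,3,3)
flip: (4,3,3)→(3,-3,4)
translate: b→3 (≡-3 mod 6), so (3,-3,4)→(3,3,4)
reduced (well bottom): (3,3,4) with a≤c, −a<b≤a
well minimum = a = 3

3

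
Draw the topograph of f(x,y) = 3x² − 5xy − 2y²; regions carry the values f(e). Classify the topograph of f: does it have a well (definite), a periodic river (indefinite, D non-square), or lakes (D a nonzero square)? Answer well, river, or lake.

D = b²−4ac = (-5)² − 4·3·(-2) = 49
D = 7² is a perfect square ⇒ form factors over ℤ ⇒ lakes

lake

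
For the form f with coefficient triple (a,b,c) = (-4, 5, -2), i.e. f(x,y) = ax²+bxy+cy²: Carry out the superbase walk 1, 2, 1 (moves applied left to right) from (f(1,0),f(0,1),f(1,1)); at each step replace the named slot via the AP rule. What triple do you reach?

start (-4,-2,-1) = (f(1,0),f(0,1),f(1,1))
replace slot 1: 2·((-2)+(-1)) − (-4) = -2 → (-2,-2,-1)
replace slot 2: 2·((-2)+(-1)) − (-2) = -4 → (-2,-4,-1)
replace slot 1: 2·((-4)+(-1)) − (-2) = -8 → (-8,-4,-1)

-8,-4,-1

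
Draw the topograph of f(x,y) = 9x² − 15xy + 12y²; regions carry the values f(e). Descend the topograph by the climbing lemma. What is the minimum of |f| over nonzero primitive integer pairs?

translate: b→3 (≡-15 mod 18), so (9,-15,12)→(9,3,6)
flip: (9,3,6)→(6,-3,9)
reduced (well bottom): (6,-3,9) with a≤c, −a<b≤a
well minimum = a = 6

6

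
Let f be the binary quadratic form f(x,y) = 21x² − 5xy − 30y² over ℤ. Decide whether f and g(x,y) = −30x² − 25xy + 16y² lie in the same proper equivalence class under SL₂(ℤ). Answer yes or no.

D₁ = 2545, D₂ = 2545
river cycle of f (length 30): (21, 37, -14), (-14, 47, 6), (6, 49, -6), (-6, 47, 14), (14, 37, -21), (-21, 47, 4), (4, 49, -9), (-9, 41, 24), (24, 7, -26), (-26, 45, 5), … (20 more)
river cycle of g (length 50): (16, 25, -30), (-30, 35, 11), (11, 31, -36), (-36, 41, 6), (6, 43, -29), (-29, 15, 20), (20, 25, -24), (-24, 23, 21), (21, 19, -26), (-26, 33, 14), … (40 more)
cycles differ ⇒ inequivalent

no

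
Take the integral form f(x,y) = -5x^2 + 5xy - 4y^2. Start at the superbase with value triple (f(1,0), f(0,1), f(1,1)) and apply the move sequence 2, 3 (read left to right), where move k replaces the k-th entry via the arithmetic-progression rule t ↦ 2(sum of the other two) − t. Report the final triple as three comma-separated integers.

start (-5,-4,-4) = (f(1,0),f(0,1),f(1,1))
replace slot 2: 2·((-5)+(-4)) − (-4) = -14 → (-5,-14,-4)
replace slot 3: 2·((-5)+(-14)) − (-4) = -34 → (-5,-14,-34)

-5,-14,-34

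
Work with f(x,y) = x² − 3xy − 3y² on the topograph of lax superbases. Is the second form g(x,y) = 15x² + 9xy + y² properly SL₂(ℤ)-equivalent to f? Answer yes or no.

D₁ = 21, D₂ = 21
river cycle of f (length 2): (-3, 3, 1), (1, 3, -3)
river cycle of g (length 2): (1, 3, -3), (-3, 3, 1)
cycles coincide ⇒ equivalent

yes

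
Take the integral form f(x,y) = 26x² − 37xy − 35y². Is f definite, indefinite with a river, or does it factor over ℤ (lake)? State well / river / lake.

D = b²−4ac = (-37)² − 4·26·(-35) = 5009
D > 0 non-square ⇒ indefinite ⇒ periodic river

river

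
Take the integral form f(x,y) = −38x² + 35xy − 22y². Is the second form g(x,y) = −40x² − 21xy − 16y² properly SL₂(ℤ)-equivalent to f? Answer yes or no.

D₁ = -2119, D₂ = -2119
f is negative-definite; reduce −f:
−f: flip: (38,-35,22)→(22,35,38)
−f: translate: b→-9 (≡35 mod 44), so (22,35,38)→(22,-9,25)
−f: reduced (well bottom): (22,-9,25) with a≤c, −a<b≤a
flip sign back: reduced form of f is (-22,9,-25)
g is negative-definite; reduce −g:
−g: flip: (40,21,16)→(16,-21,40)
−g: translate: b→11 (≡-21 mod 32), so (16,-21,40)→(16,11,35)
−g: reduced (well bottom): (16,11,35) with a≤c, −a<b≤a
flip sign back: reduced form of g is (-16,-11,-35)
reduced forms (-22, 9, -25) vs (-16, -11, -35) ⇒ inequivalent

no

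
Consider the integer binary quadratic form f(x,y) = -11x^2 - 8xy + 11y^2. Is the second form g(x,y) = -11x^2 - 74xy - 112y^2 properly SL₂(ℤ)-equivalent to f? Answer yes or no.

D₁ = 548, D₂ = 548
river cycle of f (length 18): (11, 8, -11), (-11, 14, 8), (8, 18, -7), (-7, 10, 16), (16, 22, -1), (-1, 22, 16), (16, 10, -7), (-7, 18, 8), (8, 14, -11), (-11, 8, 11), … (8 more)
river cycle of g (length 18): (-11, 14, 8), (8, 18, -7), (-7, 10, 16), (16, 22, -1), (-1, 22, 16), (16, 10, -7), (-7, 18, 8), (8, 14, -11), (-11, 8, 11), (11, 14, -8), … (8 more)
cycles coincide ⇒ equivalent

yes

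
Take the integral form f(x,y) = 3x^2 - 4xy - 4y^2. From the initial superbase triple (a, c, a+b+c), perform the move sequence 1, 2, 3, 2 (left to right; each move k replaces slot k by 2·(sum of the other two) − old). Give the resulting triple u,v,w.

start (3,-4,-5) = (f(1,0),f(0,1),f(1,1))
replace slot 1: 2·((-4)+(-5)) − 3 = -21 → (-21,-4,-5)
replace slot 2: 2·((-21)+(-5)) − (-4) = -48 → (-21,-48,-5)
replace slot 3: 2·((-21)+(-48)) − (-5) = -133 → (-21,-48,-133)
replace slot 2: 2·((-21)+(-133)) − (-48) = -260 → (-21,-260,-133)

-21,-260,-133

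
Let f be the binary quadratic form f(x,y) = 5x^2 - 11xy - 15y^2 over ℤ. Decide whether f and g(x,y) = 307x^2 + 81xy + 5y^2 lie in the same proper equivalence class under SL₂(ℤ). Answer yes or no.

D₁ = 421, D₂ = 421
river cycle of f (length 26): (-15, 11, 5), (5, 19, -3), (-3, 17, 11), (11, 5, -9), (-9, 13, 7), (7, 15, -7), (-7, 13, 9), (9, 5, -11), (-11, 17, 3), (3, 19, -5), … (16 more)
river cycle of g (length 26): (5, 19, -3), (-3, 17, 11), (11, 5, -9), (-9, 13, 7), (7, 15, -7), (-7, 13, 9), (9, 5, -11), (-11, 17, 3), (3, 19, -5), (-5, 11, 15), … (16 more)
cycles coincide ⇒ equivalent

yes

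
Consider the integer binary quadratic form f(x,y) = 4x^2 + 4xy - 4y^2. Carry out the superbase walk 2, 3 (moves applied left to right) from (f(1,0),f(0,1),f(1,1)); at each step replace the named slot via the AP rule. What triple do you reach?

start (4,-4,4) = (f(1,0),f(0,1),f(1,1))
replace slot 2: 2·(4+4) − (-4) = 20 → (4,20,4)
replace slot 3: 2·(4+20) − 4 = 44 → (4,20,44)

4,20,44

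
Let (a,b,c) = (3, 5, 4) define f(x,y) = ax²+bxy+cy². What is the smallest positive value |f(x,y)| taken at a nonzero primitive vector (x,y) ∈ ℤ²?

translate: b→-1 (≡5 mod 6), so (3,5,4)→(3,-1,2)
flip: (3,-1,2)→(2,1,3)
reduced (well bottom): (2,1,3) with a≤c, −a<b≤a
well minimum = a = 2

2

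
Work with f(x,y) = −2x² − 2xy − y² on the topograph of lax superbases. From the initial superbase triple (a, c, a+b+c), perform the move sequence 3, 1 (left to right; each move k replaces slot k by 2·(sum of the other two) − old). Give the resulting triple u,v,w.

start (-2,-1,-5) = (f(1,0),f(0,1),f(1,1))
replace slot 3: 2·((-2)+(-1)) − (-5) = -1 → (-2,-1,-1)
replace slot 1: 2·((-1)+(-1)) − (-2) = -2 → (-2,-1,-1)

-2,-1,-1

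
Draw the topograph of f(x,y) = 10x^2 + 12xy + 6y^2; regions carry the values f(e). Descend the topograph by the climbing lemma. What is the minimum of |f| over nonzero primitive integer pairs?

translate: b→-8 (≡12 mod 20), so (10,12,6)→(10,-8,4)
flip: (10,-8,4)→(4,8,10)
translate: b→0 (≡8 mod 8), so (4,8,10)→(4,0,6)
reduced (well bottom): (4,0,6) with a≤c, −a<b≤a
well minimum = a = 4

4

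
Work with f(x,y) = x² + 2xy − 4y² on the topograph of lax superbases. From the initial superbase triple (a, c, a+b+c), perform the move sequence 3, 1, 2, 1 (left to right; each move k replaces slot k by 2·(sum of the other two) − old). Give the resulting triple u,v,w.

start (1,-4,-1) = (f(1,0),f(0,1),f(1,1))
replace slot 3: 2·(1+(-4)) − (-1) = -5 → (1,-4,-5)
replace slot 1: 2·((-4)+(-5)) − 1 = -19 → (-19,-4,-5)
replace slot 2: 2·((-19)+(-5)) − (-4) = -44 → (-19,-44,-5)
replace slot 1: 2·((-44)+(-5)) − (-19) = -79 → (-79,-44,-5)

-79,-44,-5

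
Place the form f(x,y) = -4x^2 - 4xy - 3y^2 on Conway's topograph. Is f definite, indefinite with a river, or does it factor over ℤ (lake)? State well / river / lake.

D = b²−4ac = (-4)² − 4·(-4)·(-3) = -32
D < 0 ⇒ definite ⇒ every region one sign ⇒ single well

well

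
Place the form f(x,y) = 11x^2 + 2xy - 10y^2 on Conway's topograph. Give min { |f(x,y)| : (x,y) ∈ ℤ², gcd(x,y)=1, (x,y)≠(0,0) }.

river: ρ → (-10,18,3)
river: ρ → (3,18,-10)
river: ρ → (-10,2,11)
river: ρ → (11,20,-1)
river: ρ → (-1,20,11)
river: ρ → (11,2,-10)
closes: descent 0, river 6
min |a| on river = 1

1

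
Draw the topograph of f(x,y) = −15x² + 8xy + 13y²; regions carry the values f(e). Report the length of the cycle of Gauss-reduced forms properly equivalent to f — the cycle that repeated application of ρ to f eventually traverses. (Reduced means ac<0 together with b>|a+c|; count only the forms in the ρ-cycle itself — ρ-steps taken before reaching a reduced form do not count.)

D = 844, ⌊√D⌋ = 29
river: ρ → (13,18,-10)
river: ρ → (-10,22,9)
river: ρ → (9,14,-18)
river: ρ → (-18,22,5)
river: ρ → (5,28,-3)
river: ρ → (-3,26,14)
river: ρ → (14,2,-15)
river: ρ → (-15,28,1)
river: ρ → (1,28,-15)
river: ρ → (-15,2,14)
river: ρ → (14,26,-3)
river: ρ → (-3,28,5)
river: ρ → (5,22,-18)
river: ρ → (-18,14,9)
river: ρ → (9,22,-10)
river: ρ → (-10,18,13)
river: ρ → (13,8,-15)
river: ρ → (-15,22,6)
river: ρ → (6,26,-7)
river: ρ → (-7,16,21)
river: ρ → (21,26,-2)
river: ρ → (-2,26,21)
river: ρ → (21,16,-7)
river: ρ → (-7,26,6)
river: ρ → (6,22,-15)
river: ρ → (-15,8,13)
ρ-cycle length = 26 (tail of 0 descent steps not counted)

26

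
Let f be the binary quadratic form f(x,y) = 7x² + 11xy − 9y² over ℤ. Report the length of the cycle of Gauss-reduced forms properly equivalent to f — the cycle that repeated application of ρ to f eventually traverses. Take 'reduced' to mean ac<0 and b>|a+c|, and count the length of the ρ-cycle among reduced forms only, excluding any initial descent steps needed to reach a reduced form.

D = 373, ⌊√D⌋ = 19
river: ρ → (-9,7,9)
river: ρ → (9,11,-7)
river: ρ → (-7,17,3)
river: ρ → (3,19,-1)
river: ρ → (-1,19,3)
river: ρ → (3,17,-7)
river: ρ → (-7,11,9)
river: ρ → (9,7,-9)
river: ρ → (-9,11,7)
river: ρ → (7,17,-3)
river: ρ → (-3,19,1)
river: ρ → (1,19,-3)
river: ρ → (-3,17,7)
river: ρ → (7,11,-9)
ρ-cycle length = 14 (tail of 0 descent steps not counted)

14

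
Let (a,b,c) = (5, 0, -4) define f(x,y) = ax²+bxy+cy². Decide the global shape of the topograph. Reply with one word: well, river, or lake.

D = b²−4ac = 0² − 4·5·(-4) = 80
D > 0 non-square ⇒ indefinite ⇒ periodic river

river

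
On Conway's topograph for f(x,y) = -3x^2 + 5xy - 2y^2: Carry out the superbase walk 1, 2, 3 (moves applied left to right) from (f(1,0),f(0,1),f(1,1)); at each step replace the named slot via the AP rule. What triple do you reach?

start (-3,-2,0) = (f(1,0),f(0,1),f(1,1))
replace slot 1: 2·((-2)+0) − (-3) = -1 → (-1,-2,0)
replace slot 2: 2·((-1)+0) − (-2) = 0 → (-1,0,0)
replace slot 3: 2·((-1)+0) − 0 = -2 → (-1,0,-2)

-1,0,-2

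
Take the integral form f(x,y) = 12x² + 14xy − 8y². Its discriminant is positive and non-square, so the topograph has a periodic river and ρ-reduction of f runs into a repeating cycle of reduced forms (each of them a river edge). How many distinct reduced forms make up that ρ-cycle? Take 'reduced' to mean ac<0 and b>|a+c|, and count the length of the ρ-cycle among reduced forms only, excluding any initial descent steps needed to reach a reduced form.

D = 580, ⌊√D⌋ = 24
river: ρ → (-8,18,8)
river: ρ → (8,14,-12)
river: ρ → (-12,10,10)
river: ρ → (10,10,-12)
river: ρ → (-12,14,8)
river: ρ → (8,18,-8)
river: ρ → (-8,14,12)
river: ρ → (12,10,-10)
river: ρ → (-10,10,12)
river: ρ → (12,14,-8)
ρ-cycle length = 10 (tail of 0 descent steps not counted)

10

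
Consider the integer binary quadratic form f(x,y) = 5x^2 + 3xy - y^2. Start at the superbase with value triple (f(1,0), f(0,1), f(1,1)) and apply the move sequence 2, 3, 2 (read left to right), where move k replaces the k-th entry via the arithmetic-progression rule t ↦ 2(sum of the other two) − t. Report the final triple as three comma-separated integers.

start (5,-1,7) = (f(1,0),f(0,1),f(1,1))
replace slot 2: 2·(5+7) − (-1) = 25 → (5,25,7)
replace slot 3: 2·(5+25) − 7 = 53 → (5,25,53)
replace slot 2: 2·(5+53) − 25 = 91 → (5,91,53)

5,91,53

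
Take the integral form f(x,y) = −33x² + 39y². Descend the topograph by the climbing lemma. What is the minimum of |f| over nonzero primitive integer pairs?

descent: ρ → (39,0,-33)
descent: ρ → (-33,66,6)  [lands on river]
river: ρ → (6,66,-33)
closes: descent 2, river 2
min |a| on river = 6

6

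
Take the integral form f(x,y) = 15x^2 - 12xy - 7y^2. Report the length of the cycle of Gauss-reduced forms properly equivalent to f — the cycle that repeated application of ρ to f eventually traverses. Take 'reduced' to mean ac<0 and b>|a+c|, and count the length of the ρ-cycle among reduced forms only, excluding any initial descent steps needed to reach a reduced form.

D = 564, ⌊√D⌋ = 23
descent: ρ → (-7,12,15)  [lands on river]
river: ρ → (15,18,-4)
river: ρ → (-4,22,5)
river: ρ → (5,18,-12)
river: ρ → (-12,6,11)
river: ρ → (11,16,-7)
ρ-cycle length = 6 (tail of 1 descent step not counted)

6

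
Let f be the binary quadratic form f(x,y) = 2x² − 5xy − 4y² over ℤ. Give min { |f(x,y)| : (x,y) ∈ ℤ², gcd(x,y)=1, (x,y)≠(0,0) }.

descent: ρ → (-4,5,2)  [lands on river]
river: ρ → (2,7,-1)
river: ρ → (-1,7,2)
river: ρ → (2,5,-4)
river: ρ → (-4,3,3)
river: ρ → (3,3,-4)
closes: descent 1, river 6
min |a| on river = 1

1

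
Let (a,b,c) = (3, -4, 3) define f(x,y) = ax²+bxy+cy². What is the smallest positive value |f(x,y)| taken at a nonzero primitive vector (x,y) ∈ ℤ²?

translate: b→2 (≡-4 mod 6), so (3,-4,3)→(3,2,2)
flip: (3,2,2)→(2,-2,3)
translate: b→2 (≡-2 mod 4), so (2,-2,3)→(2,2,3)
reduced (well bottom): (2,2,3) with a≤c, −a<b≤a
well minimum = a = 2

2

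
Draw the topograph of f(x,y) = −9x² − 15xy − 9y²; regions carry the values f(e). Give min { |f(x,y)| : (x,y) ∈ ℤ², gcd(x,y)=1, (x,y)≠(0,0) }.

translate: b→-3 (≡15 mod 18), so (9,15,9)→(9,-3,3)
flip: (9,-3,3)→(3,3,9)
reduced (well bottom): (3,3,9) with a≤c, −a<b≤a
well minimum |f| = |-3| = 3 (negative-definite)

3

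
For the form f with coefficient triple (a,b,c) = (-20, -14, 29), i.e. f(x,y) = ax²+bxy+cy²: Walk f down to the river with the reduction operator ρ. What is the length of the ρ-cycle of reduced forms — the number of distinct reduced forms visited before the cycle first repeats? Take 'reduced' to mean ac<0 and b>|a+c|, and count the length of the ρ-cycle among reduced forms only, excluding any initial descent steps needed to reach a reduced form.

D = 2516, ⌊√D⌋ = 50
descent: ρ → (29,14,-20)  [lands on river]
river: ρ → (-20,26,23)
river: ρ → (23,20,-23)
river: ρ → (-23,26,20)
river: ρ → (20,14,-29)
river: ρ → (-29,44,5)
river: ρ → (5,46,-20)
river: ρ → (-20,34,17)
river: ρ → (17,34,-20)
river: ρ → (-20,46,5)
river: ρ → (5,44,-29)
river: ρ → (-29,14,20)
river: ρ → (20,26,-23)
river: ρ → (-23,20,23)
river: ρ → (23,26,-20)
river: ρ → (-20,14,29)
river: ρ → (29,44,-5)
river: ρ → (-5,46,20)
river: ρ → (20,34,-17)
river: ρ → (-17,34,20)
river: ρ → (20,46,-5)
river: ρ → (-5,44,29)
ρ-cycle length = 22 (tail of 1 descent step not counted)

22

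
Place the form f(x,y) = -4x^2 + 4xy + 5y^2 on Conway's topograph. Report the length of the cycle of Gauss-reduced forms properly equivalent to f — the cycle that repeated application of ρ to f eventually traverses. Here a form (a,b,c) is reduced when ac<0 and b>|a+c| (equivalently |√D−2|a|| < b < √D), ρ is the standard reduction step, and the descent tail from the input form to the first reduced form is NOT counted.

D = 96, ⌊√D⌋ = 9
river: ρ → (5,6,-3)
river: ρ → (-3,6,5)
river: ρ → (5,4,-4)
river: ρ → (-4,4,5)
ρ-cycle length = 4 (tail of 0 descent steps not counted)

4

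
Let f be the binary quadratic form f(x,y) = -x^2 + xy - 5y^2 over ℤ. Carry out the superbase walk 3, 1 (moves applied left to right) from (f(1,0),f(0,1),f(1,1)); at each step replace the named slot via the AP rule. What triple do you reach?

start (-1,-5,-5) = (f(1,0),f(0,1),f(1,1))
replace slot 3: 2·((-1)+(-5)) − (-5) = -7 → (-1,-5,-7)
replace slot 1: 2·((-5)+(-7)) − (-1) = -23 → (-23,-5,-7)

-23,-5,-7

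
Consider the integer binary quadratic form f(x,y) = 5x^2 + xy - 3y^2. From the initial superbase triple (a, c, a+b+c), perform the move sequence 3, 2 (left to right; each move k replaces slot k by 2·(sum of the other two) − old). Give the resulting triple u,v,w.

start (5,-3,3) = (f(1,0),f(0,1),f(1,1))
replace slot 3: 2·(5+(-3)) − 3 = 1 → (5,-3,1)
replace slot 2: 2·(5+1) − (-3) = 15 → (5,15,1)

5,15,1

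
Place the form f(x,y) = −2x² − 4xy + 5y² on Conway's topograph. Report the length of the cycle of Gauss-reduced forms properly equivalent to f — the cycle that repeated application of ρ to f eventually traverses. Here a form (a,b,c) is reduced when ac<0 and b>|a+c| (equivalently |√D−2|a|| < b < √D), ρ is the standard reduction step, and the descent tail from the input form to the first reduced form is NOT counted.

D = 56, ⌊√D⌋ = 7
descent: ρ → (5,4,-2)  [lands on river]
river: ρ → (-2,4,5)
river: ρ → (5,6,-1)
river: ρ → (-1,6,5)
ρ-cycle length = 4 (tail of 1 descent step not counted)

4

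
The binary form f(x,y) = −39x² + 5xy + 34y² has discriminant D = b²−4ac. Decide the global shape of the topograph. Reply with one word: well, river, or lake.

D = b²−4ac = 5² − 4·(-39)·34 = 5329
D = 73² is a perfect square ⇒ form factors over ℤ ⇒ lakes

lake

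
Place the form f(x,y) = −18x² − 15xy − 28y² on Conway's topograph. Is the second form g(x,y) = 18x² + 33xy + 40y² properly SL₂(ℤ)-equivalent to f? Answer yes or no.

D₁ = -1791, D₂ = -1791
f is negative-definite; reduce −f:
−f: reduced (well bottom): (18,15,28) with a≤c, −a<b≤a
flip sign back: reduced form of f is (-18,-15,-28)
g: translate: b→-3 (≡33 mod 36), so (18,33,40)→(18,-3,25)
g: reduced (well bottom): (18,-3,25) with a≤c, −a<b≤a
reduced forms (-18, -15, -28) vs (18, -3, 25) ⇒ inequivalent

no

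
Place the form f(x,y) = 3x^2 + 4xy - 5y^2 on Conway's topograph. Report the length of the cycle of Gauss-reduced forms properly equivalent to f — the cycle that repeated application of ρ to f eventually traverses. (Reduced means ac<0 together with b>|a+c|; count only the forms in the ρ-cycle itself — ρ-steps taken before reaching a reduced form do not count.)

D = 76, ⌊√D⌋ = 8
river: ρ → (-5,6,2)
river: ρ → (2,6,-5)
river: ρ → (-5,4,3)
river: ρ → (3,8,-1)
river: ρ → (-1,8,3)
river: ρ → (3,4,-5)
ρ-cycle length = 6 (tail of 0 descent steps not counted)

6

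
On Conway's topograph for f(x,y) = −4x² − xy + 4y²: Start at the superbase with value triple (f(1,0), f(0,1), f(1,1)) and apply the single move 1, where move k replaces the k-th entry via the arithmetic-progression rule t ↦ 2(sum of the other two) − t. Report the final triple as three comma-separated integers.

start (-4,4,-1) = (f(1,0),f(0,1),f(1,1))
replace slot 1: 2·(4+(-1)) − (-4) = 10 → (10,4,-1)

10,4,-1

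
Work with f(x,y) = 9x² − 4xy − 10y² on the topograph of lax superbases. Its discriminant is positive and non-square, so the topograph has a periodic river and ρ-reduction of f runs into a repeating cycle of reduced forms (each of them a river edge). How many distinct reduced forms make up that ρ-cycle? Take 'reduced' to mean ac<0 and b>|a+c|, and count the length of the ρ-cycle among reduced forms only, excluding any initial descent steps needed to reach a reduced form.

D = 376, ⌊√D⌋ = 19
descent: ρ → (-10,4,9)  [lands on river]
river: ρ → (9,14,-5)
river: ρ → (-5,16,6)
river: ρ → (6,8,-13)
river: ρ → (-13,18,1)
river: ρ → (1,18,-13)
river: ρ → (-13,8,6)
river: ρ → (6,16,-5)
river: ρ → (-5,14,9)
river: ρ → (9,4,-10)
river: ρ → (-10,16,3)
river: ρ → (3,14,-15)
river: ρ → (-15,16,2)
river: ρ → (2,16,-15)
river: ρ → (-15,14,3)
river: ρ → (3,16,-10)
ρ-cycle length = 16 (tail of 1 descent step not counted)

16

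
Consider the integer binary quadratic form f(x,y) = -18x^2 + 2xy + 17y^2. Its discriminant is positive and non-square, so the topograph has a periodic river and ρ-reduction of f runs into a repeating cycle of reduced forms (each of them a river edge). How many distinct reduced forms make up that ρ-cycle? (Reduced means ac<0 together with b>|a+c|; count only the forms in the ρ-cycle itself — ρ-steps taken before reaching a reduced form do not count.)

D = 1228, ⌊√D⌋ = 35
river: ρ → (17,32,-3)
river: ρ → (-3,34,6)
river: ρ → (6,26,-23)
river: ρ → (-23,20,9)
river: ρ → (9,34,-2)
river: ρ → (-2,34,9)
river: ρ → (9,20,-23)
river: ρ → (-23,26,6)
river: ρ → (6,34,-3)
river: ρ → (-3,32,17)
river: ρ → (17,2,-18)
river: ρ → (-18,34,1)
river: ρ → (1,34,-18)
river: ρ → (-18,2,17)
ρ-cycle length = 14 (tail of 0 descent steps not counted)

14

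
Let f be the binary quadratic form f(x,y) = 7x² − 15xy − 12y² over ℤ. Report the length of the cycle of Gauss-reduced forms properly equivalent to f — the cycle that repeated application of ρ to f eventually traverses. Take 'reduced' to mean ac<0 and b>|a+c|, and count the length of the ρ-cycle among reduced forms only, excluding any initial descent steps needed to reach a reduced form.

D = 561, ⌊√D⌋ = 23
descent: ρ → (-12,15,7)  [lands on river]
river: ρ → (7,13,-14)
river: ρ → (-14,15,6)
river: ρ → (6,21,-5)
river: ρ → (-5,19,10)
river: ρ → (10,21,-3)
river: ρ → (-3,21,10)
river: ρ → (10,19,-5)
river: ρ → (-5,21,6)
river: ρ → (6,15,-14)
river: ρ → (-14,13,7)
river: ρ → (7,15,-12)
river: ρ → (-12,9,10)
river: ρ → (10,11,-11)
river: ρ → (-11,11,10)
river: ρ → (10,9,-12)
ρ-cycle length = 16 (tail of 1 descent step not counted)

16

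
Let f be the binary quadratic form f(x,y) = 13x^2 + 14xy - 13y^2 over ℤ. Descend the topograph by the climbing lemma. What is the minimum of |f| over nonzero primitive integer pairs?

river: ρ → (-13,12,14)
river: ρ → (14,16,-11)
river: ρ → (-11,28,2)
river: ρ → (2,28,-11)
river: ρ → (-11,16,14)
river: ρ → (14,12,-13)
river: ρ → (-13,14,13)
river: ρ → (13,12,-14)
river: ρ → (-14,16,11)
river: ρ → (11,28,-2)
river: ρ → (-2,28,11)
river: ρ → (11,16,-14)
river: ρ → (-14,12,13)
river: ρ → (13,14,-13)
closes: descent 0, river 14
min |a| on river = 2

2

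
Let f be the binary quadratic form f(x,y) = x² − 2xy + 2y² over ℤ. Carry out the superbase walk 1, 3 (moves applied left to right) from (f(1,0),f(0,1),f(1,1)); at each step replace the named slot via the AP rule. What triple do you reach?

start (1,2,1) = (f(1,0),f(0,1),f(1,1))
replace slot 1: 2·(2+1) − 1 = 5 → (5,2,1)
replace slot 3: 2·(5+2) − 1 = 13 → (5,2,13)

5,2,13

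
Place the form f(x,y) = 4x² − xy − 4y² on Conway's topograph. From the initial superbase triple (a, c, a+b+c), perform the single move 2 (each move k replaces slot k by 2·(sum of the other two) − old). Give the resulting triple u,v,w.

start (4,-4,-1) = (f(1,0),f(0,1),f(1,1))
replace slot 2: 2·(4+(-1)) − (-4) = 10 → (4,10,-1)

4,10,-1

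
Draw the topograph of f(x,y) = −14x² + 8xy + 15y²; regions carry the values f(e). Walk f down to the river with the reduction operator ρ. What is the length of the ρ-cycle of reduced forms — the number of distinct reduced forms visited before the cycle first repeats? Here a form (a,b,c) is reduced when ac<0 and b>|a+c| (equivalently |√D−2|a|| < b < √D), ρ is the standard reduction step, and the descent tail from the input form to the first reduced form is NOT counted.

D = 904, ⌊√D⌋ = 30
river: ρ → (15,22,-7)
river: ρ → (-7,20,18)
river: ρ → (18,16,-9)
river: ρ → (-9,20,14)
river: ρ → (14,8,-15)
river: ρ → (-15,22,7)
river: ρ → (7,20,-18)
river: ρ → (-18,16,9)
river: ρ → (9,20,-14)
river: ρ → (-14,8,15)
ρ-cycle length = 10 (tail of 0 descent steps not counted)

10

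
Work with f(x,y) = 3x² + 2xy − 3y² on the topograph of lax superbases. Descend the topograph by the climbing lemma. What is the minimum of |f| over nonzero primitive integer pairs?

river: ρ → (-3,4,2)
river: ρ → (2,4,-3)
river: ρ → (-3,2,3)
river: ρ → (3,4,-2)
river: ρ → (-2,4,3)
river: ρ → (3,2,-3)
closes: descent 0, river 6
min |a| on river = 2

2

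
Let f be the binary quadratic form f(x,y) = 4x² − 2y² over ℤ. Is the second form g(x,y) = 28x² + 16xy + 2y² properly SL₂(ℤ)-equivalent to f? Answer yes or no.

D₁ = 32, D₂ = 32
river cycle of f (length 2): (-2, 4, 2), (2, 4, -2)
river cycle of g (length 2): (2, 4, -2), (-2, 4, 2)
cycles coincide ⇒ equivalent

yes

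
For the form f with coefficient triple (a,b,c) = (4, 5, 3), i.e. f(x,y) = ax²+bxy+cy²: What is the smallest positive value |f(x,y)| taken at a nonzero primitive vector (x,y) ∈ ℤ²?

translate: b→-3 (≡5 mod 8), so (4,5,3)→(4,-3,2)
flip: (4,-3,2)→(2,3,4)
translate: b→-1 (≡3 mod 4), so (2,3,4)→(2,-1,3)
reduced (well bottom): (2,-1,3) with a≤c, −a<b≤a
well minimum = a = 2

2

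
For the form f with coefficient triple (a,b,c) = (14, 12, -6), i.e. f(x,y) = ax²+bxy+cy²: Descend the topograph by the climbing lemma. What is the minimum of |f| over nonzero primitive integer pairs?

river: ρ → (-6,12,14)
river: ρ → (14,16,-4)
river: ρ → (-4,16,14)
river: ρ → (14,12,-6)
closes: descent 0, river 4
min |a| on river = 4

4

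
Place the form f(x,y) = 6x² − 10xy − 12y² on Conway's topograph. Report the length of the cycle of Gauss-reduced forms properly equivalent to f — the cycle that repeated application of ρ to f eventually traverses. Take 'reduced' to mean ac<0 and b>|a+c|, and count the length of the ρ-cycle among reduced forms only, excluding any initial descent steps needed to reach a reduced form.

D = 388, ⌊√D⌋ = 19
descent: ρ → (-12,10,6)  [lands on river]
river: ρ → (6,14,-8)
river: ρ → (-8,18,2)
river: ρ → (2,18,-8)
river: ρ → (-8,14,6)
river: ρ → (6,10,-12)
river: ρ → (-12,14,4)
river: ρ → (4,18,-4)
river: ρ → (-4,14,12)
river: ρ → (12,10,-6)
river: ρ → (-6,14,8)
river: ρ → (8,18,-2)
river: ρ → (-2,18,8)
river: ρ → (8,14,-6)
river: ρ → (-6,10,12)
river: ρ → (12,14,-4)
river: ρ → (-4,18,4)
river: ρ → (4,14,-12)
ρ-cycle length = 18 (tail of 1 descent step not counted)

18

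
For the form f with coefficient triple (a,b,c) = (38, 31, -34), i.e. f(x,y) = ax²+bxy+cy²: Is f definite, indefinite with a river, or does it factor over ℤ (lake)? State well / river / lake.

D = b²−4ac = 31² − 4·38·(-34) = 6129
D > 0 non-square ⇒ indefinite ⇒ periodic river

river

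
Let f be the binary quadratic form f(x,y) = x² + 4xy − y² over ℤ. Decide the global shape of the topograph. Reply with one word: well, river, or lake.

D = b²−4ac = 4² − 4·1·(-1) = 20
D > 0 non-square ⇒ indefinite ⇒ periodic river

river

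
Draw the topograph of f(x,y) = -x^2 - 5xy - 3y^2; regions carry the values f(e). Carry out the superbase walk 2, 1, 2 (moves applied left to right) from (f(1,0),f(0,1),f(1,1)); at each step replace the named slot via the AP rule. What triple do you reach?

start (-1,-3,-9) = (f(1,0),f(0,1),f(1,1))
replace slot 2: 2·((-1)+(-9)) − (-3) = -17 → (-1,-17,-9)
replace slot 1: 2·((-17)+(-9)) − (-1) = -51 → (-51,-17,-9)
replace slot 2: 2·((-51)+(-9)) − (-17) = -103 → (-51,-103,-9)

-51,-103,-9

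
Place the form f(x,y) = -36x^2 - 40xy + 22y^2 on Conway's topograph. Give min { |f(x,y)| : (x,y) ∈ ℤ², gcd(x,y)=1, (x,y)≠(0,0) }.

descent: ρ → (22,40,-36)  [lands on river]
river: ρ → (-36,32,26)
river: ρ → (26,20,-42)
river: ρ → (-42,64,4)
river: ρ → (4,64,-42)
river: ρ → (-42,20,26)
river: ρ → (26,32,-36)
river: ρ → (-36,40,22)
river: ρ → (22,48,-28)
river: ρ → (-28,64,6)
river: ρ → (6,68,-6)
river: ρ → (-6,64,28)
river: ρ → (28,48,-22)
river: ρ → (-22,40,36)
river: ρ → (36,32,-26)
river: ρ → (-26,20,42)
river: ρ → (42,64,-4)
river: ρ → (-4,64,42)
river: ρ → (42,20,-26)
river: ρ → (-26,32,36)
river: ρ → (36,40,-22)
river: ρ → (-22,48,28)
river: ρ → (28,64,-6)
river: ρ → (-6,68,6)
river: ρ → (6,64,-28)
river: ρ → (-28,48,22)
closes: descent 1, river 26
min |a| on river = 4

4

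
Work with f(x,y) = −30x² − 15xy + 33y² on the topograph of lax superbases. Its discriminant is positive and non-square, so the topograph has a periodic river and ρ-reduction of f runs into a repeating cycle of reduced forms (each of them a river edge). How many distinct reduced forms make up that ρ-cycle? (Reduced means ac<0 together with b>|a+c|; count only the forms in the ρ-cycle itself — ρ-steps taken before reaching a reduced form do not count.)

D = 4185, ⌊√D⌋ = 64
descent: ρ → (33,15,-30)  [lands on river]
river: ρ → (-30,45,18)
river: ρ → (18,63,-3)
river: ρ → (-3,63,18)
river: ρ → (18,45,-30)
river: ρ → (-30,15,33)
river: ρ → (33,51,-12)
river: ρ → (-12,45,45)
river: ρ → (45,45,-12)
river: ρ → (-12,51,33)
ρ-cycle length = 10 (tail of 1 descent step not counted)

10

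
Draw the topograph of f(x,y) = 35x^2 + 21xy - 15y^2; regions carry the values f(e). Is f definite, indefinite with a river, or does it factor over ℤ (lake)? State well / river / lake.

D = b²−4ac = 21² − 4·35·(-15) = 2541
D > 0 non-square ⇒ indefinite ⇒ periodic river

river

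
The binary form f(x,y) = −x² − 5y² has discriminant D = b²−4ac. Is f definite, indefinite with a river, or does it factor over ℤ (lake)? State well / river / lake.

D = b²−4ac = 0² − 4·(-1)·(-5) = -20
D < 0 ⇒ definite ⇒ every region one sign ⇒ single well

well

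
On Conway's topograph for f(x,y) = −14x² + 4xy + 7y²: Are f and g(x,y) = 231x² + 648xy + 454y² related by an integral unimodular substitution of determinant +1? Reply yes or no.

D₁ = 408, D₂ = 408
river cycle of f (length 6): (7, 10, -11), (-11, 12, 6), (6, 12, -11), (-11, 10, 7), (7, 18, -3), (-3, 18, 7)
river cycle of g (length 6): (6, 12, -11), (-11, 10, 7), (7, 18, -3), (-3, 18, 7), (7, 10, -11), (-11, 12, 6)
cycles coincide ⇒ equivalent

yes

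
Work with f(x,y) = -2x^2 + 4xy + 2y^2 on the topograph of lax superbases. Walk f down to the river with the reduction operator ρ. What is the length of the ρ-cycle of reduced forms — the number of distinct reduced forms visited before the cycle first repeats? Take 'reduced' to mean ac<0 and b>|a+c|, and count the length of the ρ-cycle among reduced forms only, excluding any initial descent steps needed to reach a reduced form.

D = 32, ⌊√D⌋ = 5
river: ρ → (2,4,-2)
river: ρ → (-2,4,2)
ρ-cycle length = 2 (tail of 0 descent steps not counted)

2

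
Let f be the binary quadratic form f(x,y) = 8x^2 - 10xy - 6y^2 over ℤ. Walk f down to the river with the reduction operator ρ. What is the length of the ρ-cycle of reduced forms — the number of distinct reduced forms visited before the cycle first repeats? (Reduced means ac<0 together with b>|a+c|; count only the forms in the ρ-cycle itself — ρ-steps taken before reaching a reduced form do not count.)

D = 292, ⌊√D⌋ = 17
descent: ρ → (-6,10,8)  [lands on river]
river: ρ → (8,6,-8)
river: ρ → (-8,10,6)
river: ρ → (6,14,-4)
river: ρ → (-4,10,12)
river: ρ → (12,14,-2)
river: ρ → (-2,14,12)
river: ρ → (12,10,-4)
river: ρ → (-4,14,6)
river: ρ → (6,10,-8)
river: ρ → (-8,6,8)
river: ρ → (8,10,-6)
river: ρ → (-6,14,4)
river: ρ → (4,10,-12)
river: ρ → (-12,14,2)
river: ρ → (2,14,-12)
river: ρ → (-12,10,4)
river: ρ → (4,14,-6)
ρ-cycle length = 18 (tail of 1 descent step not counted)

18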